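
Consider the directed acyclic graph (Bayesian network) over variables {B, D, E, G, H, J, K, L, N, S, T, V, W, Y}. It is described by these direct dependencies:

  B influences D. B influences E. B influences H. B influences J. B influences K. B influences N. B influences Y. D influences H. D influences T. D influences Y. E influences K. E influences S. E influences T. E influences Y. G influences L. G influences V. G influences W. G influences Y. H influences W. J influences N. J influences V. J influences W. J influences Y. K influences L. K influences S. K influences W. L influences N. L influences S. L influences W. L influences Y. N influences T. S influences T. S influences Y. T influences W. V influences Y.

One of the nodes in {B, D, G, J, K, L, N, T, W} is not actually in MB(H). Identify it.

The Markov blanket of a node is its parents, its children, and the other parents of its children.
Parents of H: B, D.
H has child W.
Other parents of H's children:
  W also has parents G, J, K, L, T.
MB(H) = {B, D, G, J, K, L, T, W}.
N is neither a parent, child, nor co-parent of H, so it does not belong.

N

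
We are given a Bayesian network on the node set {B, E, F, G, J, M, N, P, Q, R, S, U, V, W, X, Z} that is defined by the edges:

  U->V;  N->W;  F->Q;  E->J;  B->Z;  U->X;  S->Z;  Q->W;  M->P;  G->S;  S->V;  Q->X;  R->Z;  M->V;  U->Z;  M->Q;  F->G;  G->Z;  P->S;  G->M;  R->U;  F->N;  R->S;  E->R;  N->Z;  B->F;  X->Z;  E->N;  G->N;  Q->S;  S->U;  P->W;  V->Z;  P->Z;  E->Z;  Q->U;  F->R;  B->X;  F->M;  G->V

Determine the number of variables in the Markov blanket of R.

12

By definition, MB(R) is built from R's parents, R's children, and the co-parents of R.
Pa(R) = {E, F}.
Children of R: S, U, Z.
Parents of each child, excluding R:
  S also has parents G, P, Q.
  U also has parents Q, S.
  Z also has parents B, E, G, N, P, S, U, V, X.
MB(R) = {B, E, F, G, N, P, Q, S, U, V, X, Z}, which has 12 nodes.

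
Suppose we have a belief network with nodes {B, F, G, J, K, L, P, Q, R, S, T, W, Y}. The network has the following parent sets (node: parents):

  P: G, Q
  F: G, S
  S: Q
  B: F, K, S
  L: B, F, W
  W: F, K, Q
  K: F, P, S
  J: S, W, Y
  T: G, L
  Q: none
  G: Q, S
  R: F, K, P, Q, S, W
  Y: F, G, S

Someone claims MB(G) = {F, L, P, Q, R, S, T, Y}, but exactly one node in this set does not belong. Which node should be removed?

R

G has children F, P, T, Y.
Pa(G) = {Q, S}.
Co-parents of G (other parents of its children):
  parents(P) \ {G} = {Q}.
  F also has parent S.
  Y also has parents F, S.
  T also has parent L.
MB(G) = {F, L, P, Q, S, T, Y}.
R is neither a parent, child, nor co-parent of G, so it does not belong.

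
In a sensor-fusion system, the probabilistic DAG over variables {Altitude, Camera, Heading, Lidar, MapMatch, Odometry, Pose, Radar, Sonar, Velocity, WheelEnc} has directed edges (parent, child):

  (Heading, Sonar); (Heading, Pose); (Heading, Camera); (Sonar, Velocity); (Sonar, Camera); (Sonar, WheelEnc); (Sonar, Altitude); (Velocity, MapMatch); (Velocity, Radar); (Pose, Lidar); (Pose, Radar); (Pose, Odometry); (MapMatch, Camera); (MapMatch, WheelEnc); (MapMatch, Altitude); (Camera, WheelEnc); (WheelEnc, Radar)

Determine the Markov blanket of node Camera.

Children of Camera: WheelEnc.
Parents of Camera: Heading, MapMatch, Sonar.
For each child, the remaining parents (spouses of Camera):
  WheelEnc's other parents are MapMatch, Sonar.
So the Markov blanket of Camera is {Heading, MapMatch, Sonar, WheelEnc}.

{Heading, MapMatch, Sonar, WheelEnc}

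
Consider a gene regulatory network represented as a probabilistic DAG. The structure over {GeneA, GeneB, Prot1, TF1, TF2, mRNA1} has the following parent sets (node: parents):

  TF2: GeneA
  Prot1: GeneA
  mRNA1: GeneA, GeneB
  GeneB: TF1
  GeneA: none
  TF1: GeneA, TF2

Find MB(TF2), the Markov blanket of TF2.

{GeneA, TF1}

TF2 has parent GeneA.
TF2's children: TF1.
Parents of each child, excluding TF2:
  TF1: GeneA
Taking the union gives {GeneA, TF1}.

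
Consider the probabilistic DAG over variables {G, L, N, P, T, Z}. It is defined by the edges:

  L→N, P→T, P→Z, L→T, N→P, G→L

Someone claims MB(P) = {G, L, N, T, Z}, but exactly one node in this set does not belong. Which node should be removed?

P has children T, Z.
P's parents: N.
Co-parents of P (other parents of its children):
  T also has parent L.
  Z has no other parent.
MB(P) = {L, N, T, Z}.
G is neither a parent, child, nor co-parent of P, so it does not belong.

G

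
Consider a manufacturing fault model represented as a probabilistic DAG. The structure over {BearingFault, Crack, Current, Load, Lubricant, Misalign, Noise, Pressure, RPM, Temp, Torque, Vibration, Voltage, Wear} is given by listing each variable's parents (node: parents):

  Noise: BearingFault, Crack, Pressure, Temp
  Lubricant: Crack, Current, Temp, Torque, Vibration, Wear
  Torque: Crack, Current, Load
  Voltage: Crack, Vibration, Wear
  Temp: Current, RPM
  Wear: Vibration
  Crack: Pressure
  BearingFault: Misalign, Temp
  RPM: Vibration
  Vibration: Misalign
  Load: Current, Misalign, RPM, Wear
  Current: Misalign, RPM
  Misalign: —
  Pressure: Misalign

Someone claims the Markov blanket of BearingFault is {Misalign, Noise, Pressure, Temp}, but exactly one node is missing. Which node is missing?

Crack

Parents of BearingFault: Misalign, Temp.
Children of BearingFault: Noise.
Other parents of BearingFault's children:
  Noise's other parents are Crack, Pressure, Temp.
MB(BearingFault) = {Crack, Misalign, Noise, Pressure, Temp}.
Comparing with the claimed set, Crack is missing.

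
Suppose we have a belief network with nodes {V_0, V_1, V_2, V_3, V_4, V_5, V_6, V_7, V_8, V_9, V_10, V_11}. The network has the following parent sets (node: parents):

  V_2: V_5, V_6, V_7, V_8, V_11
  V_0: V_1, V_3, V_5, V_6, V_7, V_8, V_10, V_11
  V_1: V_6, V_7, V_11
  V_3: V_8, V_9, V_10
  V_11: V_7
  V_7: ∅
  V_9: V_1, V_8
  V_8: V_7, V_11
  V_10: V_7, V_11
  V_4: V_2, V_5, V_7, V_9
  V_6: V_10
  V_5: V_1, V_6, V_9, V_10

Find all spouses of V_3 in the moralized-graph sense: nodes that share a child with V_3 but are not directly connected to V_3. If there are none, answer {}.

{V_1, V_5, V_6, V_7, V_11}

Children of V_3: V_0.
  parents(V_0) \ {V_3} = {V_1, V_5, V_6, V_7, V_8, V_10, V_11}.
Excluding nodes already adjacent to V_3 (V_0, V_8, V_9, V_10), the co-parent-only contribution is {V_1, V_5, V_6, V_7, V_11}.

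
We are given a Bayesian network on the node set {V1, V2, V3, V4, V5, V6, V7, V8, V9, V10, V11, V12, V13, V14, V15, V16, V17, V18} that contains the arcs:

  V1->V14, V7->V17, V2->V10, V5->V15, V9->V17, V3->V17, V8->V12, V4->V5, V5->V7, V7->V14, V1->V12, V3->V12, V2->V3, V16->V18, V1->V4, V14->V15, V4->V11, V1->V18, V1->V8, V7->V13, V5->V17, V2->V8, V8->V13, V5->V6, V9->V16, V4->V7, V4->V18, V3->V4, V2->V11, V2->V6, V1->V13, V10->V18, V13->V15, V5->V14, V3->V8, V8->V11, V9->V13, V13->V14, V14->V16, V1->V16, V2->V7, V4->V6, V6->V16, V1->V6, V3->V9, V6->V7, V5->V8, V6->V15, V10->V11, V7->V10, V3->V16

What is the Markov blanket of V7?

{V1, V2, V3, V4, V5, V6, V8, V9, V10, V13, V14, V17}

Ch(V7) = {V10, V13, V14, V17}.
V7's parents: V2, V4, V5, V6.
For each child, the remaining parents (spouses of V7):
  V10 also has parent V2.
  parents(V13) \ {V7} = {V1, V8, V9}.
  parents(V14) \ {V7} = {V1, V5, V13}.
  parents(V17) \ {V7} = {V3, V5, V9}.
Taking the union gives {V1, V2, V3, V4, V5, V6, V8, V9, V10, V13, V14, V17}.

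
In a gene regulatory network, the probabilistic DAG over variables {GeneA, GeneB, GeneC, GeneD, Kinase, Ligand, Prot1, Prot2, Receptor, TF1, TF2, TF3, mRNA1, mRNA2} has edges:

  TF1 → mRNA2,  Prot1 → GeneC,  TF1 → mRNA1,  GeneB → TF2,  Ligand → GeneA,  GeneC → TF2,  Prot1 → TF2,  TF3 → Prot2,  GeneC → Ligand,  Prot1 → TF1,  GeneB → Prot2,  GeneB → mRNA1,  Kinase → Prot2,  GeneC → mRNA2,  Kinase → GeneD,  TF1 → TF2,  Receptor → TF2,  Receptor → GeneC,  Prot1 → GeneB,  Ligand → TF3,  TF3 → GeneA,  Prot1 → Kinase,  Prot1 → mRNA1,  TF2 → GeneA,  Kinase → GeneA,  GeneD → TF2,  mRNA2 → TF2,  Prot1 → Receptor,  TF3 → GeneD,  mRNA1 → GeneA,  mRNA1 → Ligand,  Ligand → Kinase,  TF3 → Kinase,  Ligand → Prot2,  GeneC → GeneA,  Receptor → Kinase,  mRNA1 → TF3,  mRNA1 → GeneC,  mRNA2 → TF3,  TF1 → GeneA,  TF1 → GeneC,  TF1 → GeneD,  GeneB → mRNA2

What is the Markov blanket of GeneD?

A node's Markov blanket = Pa ∪ Ch ∪ (parents of Ch other than the node itself).
Parents of GeneD: Kinase, TF1, TF3.
Children of GeneD: TF2.
For each child, the remaining parents (spouses of GeneD):
  TF2: GeneB, GeneC, Prot1, Receptor, TF1, mRNA2
MB(GeneD) = {GeneB, GeneC, Kinase, Prot1, Receptor, TF1, TF2, TF3, mRNA2}.

{GeneB, GeneC, Kinase, Prot1, Receptor, TF1, TF2, TF3, mRNA2}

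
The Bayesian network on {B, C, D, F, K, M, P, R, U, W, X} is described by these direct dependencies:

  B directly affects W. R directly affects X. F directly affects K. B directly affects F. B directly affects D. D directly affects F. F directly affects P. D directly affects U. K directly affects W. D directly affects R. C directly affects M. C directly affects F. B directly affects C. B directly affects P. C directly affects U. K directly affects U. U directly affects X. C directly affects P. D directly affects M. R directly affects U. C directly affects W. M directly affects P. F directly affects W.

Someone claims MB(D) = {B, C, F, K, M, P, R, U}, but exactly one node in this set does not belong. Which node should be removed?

P

Recall MB(v) = parents ∪ children ∪ spouses, where spouses are the other parents of v's children.
D's parents: B.
Children of D: F, M, R, U.
Co-parents of D (other parents of its children):
  F's other parents are B, C.
  M's other parent is C.
  R has no other parent.
  U also has parents C, K, R.
MB(D) = {B, C, F, K, M, R, U}.
P is neither a parent, child, nor co-parent of D, so it does not belong.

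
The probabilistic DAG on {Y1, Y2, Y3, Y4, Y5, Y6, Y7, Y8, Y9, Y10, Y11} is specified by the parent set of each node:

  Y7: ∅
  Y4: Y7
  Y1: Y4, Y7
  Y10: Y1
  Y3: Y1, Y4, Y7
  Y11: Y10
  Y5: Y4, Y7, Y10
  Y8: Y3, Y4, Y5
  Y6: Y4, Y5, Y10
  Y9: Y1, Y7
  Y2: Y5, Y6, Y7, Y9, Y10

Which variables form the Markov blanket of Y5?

Pa(Y5) = {Y4, Y7, Y10}.
Ch(Y5) = {Y2, Y6, Y8}.
Other parents of Y5's children:
  Y8: Y3, Y4
  Y6: Y4, Y10
  Y2: Y6, Y7, Y9, Y10
So the Markov blanket of Y5 is {Y2, Y3, Y4, Y6, Y7, Y8, Y9, Y10}.

{Y2, Y3, Y4, Y6, Y7, Y8, Y9, Y10}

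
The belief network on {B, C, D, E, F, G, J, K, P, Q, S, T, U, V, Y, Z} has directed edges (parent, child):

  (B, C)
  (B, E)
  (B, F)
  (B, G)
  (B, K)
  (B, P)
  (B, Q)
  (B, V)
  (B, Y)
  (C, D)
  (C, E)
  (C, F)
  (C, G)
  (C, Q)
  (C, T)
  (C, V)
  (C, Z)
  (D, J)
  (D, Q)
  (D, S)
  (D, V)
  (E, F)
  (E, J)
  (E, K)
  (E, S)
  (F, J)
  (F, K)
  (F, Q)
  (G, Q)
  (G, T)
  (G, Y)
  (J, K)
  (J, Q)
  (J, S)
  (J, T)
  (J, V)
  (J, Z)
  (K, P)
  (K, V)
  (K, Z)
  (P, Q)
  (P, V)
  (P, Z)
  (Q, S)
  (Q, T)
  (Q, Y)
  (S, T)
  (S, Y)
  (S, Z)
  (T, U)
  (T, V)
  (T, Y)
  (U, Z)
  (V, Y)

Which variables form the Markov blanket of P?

Recall MB(v) = parents ∪ children ∪ spouses, where spouses are the other parents of v's children.
P has parents B, K.
Ch(P) = {Q, V, Z}.
For each child, the remaining parents (spouses of P):
  parents(Q) \ {P} = {B, C, D, F, G, J}.
  parents(V) \ {P} = {B, C, D, J, K, T}.
  Z's other parents are C, J, K, S, U.
Taking the union gives {B, C, D, F, G, J, K, Q, S, T, U, V, Z}.

{B, C, D, F, G, J, K, Q, S, T, U, V, Z}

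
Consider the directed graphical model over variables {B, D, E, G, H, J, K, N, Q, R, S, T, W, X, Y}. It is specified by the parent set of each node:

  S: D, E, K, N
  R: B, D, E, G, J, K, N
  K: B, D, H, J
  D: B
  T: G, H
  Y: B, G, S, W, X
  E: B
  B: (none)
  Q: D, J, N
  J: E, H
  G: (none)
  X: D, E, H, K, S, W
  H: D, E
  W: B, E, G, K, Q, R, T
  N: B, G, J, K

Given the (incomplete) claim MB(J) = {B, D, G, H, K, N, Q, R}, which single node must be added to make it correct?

J's parents: E, H.
J has children K, N, Q, R.
Co-parents of J (other parents of its children):
  parents(K) \ {J} = {B, D, H}.
  N's other parents are B, G, K.
  Q also has parents D, N.
  R also has parents B, D, E, G, K, N.
MB(J) = {B, D, E, G, H, K, N, Q, R}.
Comparing with the claimed set, E is missing.

E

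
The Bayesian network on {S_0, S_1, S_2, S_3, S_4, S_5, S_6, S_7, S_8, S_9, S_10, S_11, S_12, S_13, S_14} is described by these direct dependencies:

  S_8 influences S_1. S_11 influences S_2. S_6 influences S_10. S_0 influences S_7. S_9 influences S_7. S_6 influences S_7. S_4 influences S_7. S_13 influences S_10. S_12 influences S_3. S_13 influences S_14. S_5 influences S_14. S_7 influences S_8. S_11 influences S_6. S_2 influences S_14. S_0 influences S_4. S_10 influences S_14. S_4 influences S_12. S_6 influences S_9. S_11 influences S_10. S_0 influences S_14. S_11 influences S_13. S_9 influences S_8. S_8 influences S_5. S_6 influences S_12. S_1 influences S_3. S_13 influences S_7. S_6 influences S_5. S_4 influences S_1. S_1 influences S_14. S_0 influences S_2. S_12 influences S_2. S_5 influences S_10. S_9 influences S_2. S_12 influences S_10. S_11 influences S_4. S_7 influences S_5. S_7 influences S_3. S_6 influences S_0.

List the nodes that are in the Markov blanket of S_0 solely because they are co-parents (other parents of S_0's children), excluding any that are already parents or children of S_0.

{S_1, S_5, S_9, S_10, S_11, S_12, S_13}

Children of S_0: S_2, S_4, S_7, S_14.
  S_4 also has parent S_11.
  S_2 also has parents S_9, S_11, S_12.
  S_7's other parents are S_4, S_6, S_9, S_13.
  S_14 also has parents S_1, S_2, S_5, S_10, S_13.
Excluding nodes already adjacent to S_0 (S_2, S_4, S_6, S_7, S_14), the co-parent-only contribution is {S_1, S_5, S_9, S_10, S_11, S_12, S_13}.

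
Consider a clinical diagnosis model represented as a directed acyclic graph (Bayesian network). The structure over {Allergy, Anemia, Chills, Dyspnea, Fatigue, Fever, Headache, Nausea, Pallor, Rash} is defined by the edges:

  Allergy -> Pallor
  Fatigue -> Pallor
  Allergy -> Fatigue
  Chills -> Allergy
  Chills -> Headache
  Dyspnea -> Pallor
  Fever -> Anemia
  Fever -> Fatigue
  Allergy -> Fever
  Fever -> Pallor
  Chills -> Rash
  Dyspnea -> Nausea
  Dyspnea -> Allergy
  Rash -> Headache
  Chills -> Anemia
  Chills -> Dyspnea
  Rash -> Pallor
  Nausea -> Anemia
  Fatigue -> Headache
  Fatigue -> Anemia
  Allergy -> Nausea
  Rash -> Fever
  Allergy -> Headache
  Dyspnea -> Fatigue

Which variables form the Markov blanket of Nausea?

Parents of Nausea: Allergy, Dyspnea.
Ch(Nausea) = {Anemia}.
Parents of each child, excluding Nausea:
  Anemia's other parents are Chills, Fatigue, Fever.
MB(Nausea) = {Allergy, Anemia, Chills, Dyspnea, Fatigue, Fever}.

{Allergy, Anemia, Chills, Dyspnea, Fatigue, Fever}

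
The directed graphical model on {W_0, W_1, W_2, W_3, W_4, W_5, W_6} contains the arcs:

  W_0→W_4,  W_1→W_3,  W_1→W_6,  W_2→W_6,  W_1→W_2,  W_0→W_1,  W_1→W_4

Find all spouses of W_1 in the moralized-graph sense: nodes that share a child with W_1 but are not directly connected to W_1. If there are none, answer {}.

{}

Children of W_1: W_2, W_3, W_4, W_6.
  W_2: —
  W_3: —
  W_4: W_0
  W_6: W_2
Excluding nodes already adjacent to W_1 (W_0, W_2, W_3, W_4, W_6), the co-parent-only contribution is {}.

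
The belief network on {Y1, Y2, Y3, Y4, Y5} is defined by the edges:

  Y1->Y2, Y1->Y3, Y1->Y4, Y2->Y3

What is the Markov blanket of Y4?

The Markov blanket of a node is its parents, its children, and the other parents of its children.
Children of Y4: none.
Y4 has parent Y1.
Y4 has no children, so there are no co-parents.
MB(Y4) = {Y1}.

{Y1}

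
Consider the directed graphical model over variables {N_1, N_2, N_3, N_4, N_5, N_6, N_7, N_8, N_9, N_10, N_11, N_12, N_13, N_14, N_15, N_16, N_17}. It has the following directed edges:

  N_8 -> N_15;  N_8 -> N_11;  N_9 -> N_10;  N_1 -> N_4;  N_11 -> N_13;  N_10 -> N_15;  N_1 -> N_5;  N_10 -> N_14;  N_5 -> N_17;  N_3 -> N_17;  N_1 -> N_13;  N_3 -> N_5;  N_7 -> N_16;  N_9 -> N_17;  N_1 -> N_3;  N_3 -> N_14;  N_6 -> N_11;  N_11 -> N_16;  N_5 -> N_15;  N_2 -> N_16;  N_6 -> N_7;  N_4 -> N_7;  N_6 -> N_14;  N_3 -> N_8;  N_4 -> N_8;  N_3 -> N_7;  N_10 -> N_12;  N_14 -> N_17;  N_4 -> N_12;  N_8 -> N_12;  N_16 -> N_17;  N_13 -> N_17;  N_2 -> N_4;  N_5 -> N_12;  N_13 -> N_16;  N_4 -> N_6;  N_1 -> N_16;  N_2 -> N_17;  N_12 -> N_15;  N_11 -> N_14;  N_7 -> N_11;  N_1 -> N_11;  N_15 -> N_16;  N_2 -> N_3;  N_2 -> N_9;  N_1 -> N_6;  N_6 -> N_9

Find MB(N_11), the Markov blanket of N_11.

{N_1, N_2, N_3, N_6, N_7, N_8, N_10, N_13, N_14, N_15, N_16}

N_11's parents: N_1, N_6, N_7, N_8.
Children of N_11: N_13, N_14, N_16.
For each child, the remaining parents (spouses of N_11):
  N_13's other parent is N_1.
  parents(N_14) \ {N_11} = {N_3, N_6, N_10}.
  parents(N_16) \ {N_11} = {N_1, N_2, N_7, N_13, N_15}.
So the Markov blanket of N_11 is {N_1, N_2, N_3, N_6, N_7, N_8, N_10, N_13, N_14, N_15, N_16}.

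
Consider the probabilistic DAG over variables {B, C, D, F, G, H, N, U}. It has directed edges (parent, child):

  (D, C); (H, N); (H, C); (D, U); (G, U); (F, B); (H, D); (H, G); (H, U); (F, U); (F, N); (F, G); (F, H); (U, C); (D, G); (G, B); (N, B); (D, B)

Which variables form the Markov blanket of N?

{B, D, F, G, H}

By definition, MB(N) is built from N's parents, N's children, and the co-parents of N.
Ch(N) = {B}.
N's parents: F, H.
For each child, the remaining parents (spouses of N):
  B: D, F, G
Taking the union gives {B, D, F, G, H}.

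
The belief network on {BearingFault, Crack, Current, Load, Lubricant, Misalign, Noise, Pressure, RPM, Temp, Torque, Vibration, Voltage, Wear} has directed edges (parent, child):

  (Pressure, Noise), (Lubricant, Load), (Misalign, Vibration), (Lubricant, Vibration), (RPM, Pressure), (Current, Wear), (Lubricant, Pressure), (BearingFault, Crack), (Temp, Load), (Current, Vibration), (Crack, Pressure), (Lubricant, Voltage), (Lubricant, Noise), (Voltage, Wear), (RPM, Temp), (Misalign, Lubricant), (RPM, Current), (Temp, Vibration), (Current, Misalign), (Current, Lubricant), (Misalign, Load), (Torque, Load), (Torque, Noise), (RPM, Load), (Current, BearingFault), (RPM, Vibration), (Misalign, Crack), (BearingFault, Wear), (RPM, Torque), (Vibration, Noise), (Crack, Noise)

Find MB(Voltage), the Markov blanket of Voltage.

Children of Voltage: Wear.
Pa(Voltage) = {Lubricant}.
For each child, the remaining parents (spouses of Voltage):
  parents(Wear) \ {Voltage} = {BearingFault, Current}.
Taking the union gives {BearingFault, Current, Lubricant, Wear}.

{BearingFault, Current, Lubricant, Wear}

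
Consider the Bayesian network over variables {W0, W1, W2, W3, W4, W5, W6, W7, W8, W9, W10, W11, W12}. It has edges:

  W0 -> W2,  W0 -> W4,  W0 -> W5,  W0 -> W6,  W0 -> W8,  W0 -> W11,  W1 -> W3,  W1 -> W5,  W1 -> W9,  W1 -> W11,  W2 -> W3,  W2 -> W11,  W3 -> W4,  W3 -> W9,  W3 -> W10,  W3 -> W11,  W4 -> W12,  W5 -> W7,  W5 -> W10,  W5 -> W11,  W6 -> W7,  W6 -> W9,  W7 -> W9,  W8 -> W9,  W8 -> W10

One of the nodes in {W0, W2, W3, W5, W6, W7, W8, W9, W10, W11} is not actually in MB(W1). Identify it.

Recall MB(v) = parents ∪ children ∪ spouses, where spouses are the other parents of v's children.
W1 has children W3, W5, W9, W11.
Parents of W1: none.
Other parents of W1's children:
  W3: W2
  W5: W0
  W9: W3, W6, W7, W8
  W11: W0, W2, W3, W5
MB(W1) = {W0, W2, W3, W5, W6, W7, W8, W9, W11}.
W10 is neither a parent, child, nor co-parent of W1, so it does not belong.

W10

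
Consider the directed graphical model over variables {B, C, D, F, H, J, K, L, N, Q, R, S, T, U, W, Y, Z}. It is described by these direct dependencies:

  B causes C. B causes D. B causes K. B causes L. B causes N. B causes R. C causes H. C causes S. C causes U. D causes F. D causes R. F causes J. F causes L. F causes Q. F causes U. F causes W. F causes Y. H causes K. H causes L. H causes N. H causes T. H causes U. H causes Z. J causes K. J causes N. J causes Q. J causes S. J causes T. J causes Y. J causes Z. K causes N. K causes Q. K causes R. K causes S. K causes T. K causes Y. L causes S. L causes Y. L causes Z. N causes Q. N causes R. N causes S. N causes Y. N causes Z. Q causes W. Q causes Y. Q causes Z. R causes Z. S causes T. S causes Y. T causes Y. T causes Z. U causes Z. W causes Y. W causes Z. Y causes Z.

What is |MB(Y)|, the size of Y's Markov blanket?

13

A node's Markov blanket = Pa ∪ Ch ∪ (parents of Ch other than the node itself).
Children of Y: Z.
Parents of Y: F, J, K, L, N, Q, S, T, W.
Co-parents of Y (other parents of its children):
  Z: H, J, L, N, Q, R, T, U, W
MB(Y) = {F, H, J, K, L, N, Q, R, S, T, U, W, Z}, which has 13 nodes.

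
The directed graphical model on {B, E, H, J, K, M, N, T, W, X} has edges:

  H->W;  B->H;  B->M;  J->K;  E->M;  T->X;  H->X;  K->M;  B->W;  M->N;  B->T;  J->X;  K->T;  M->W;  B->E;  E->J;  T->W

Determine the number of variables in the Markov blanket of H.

H has children W, X.
Parents of H: B.
For each child, the remaining parents (spouses of H):
  parents(W) \ {H} = {B, M, T}.
  X's other parents are J, T.
MB(H) = {B, J, M, T, W, X}, which has 6 nodes.

6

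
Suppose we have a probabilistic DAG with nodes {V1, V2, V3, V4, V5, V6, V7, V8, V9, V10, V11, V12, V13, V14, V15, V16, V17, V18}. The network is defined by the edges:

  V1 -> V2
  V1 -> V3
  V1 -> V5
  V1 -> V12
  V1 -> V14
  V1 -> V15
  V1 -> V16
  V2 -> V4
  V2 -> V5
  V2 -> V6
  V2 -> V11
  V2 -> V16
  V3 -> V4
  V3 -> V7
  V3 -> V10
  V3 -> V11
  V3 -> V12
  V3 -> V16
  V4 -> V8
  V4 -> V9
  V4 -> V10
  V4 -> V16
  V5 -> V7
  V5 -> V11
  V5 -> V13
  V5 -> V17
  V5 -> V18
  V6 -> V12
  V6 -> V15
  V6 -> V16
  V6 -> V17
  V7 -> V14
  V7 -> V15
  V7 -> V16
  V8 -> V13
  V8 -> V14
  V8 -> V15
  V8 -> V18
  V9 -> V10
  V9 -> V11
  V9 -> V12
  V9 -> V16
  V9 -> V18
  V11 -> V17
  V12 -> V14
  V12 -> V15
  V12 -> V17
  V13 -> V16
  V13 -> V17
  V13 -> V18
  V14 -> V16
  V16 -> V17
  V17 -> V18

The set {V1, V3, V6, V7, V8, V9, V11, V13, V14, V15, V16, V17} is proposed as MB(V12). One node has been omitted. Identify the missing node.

V5

The Markov blanket of a node is its parents, its children, and the other parents of its children.
V12 has children V14, V15, V17.
Parents of V12: V1, V3, V6, V9.
For each child, the remaining parents (spouses of V12):
  V14's other parents are V1, V7, V8.
  parents(V15) \ {V12} = {V1, V6, V7, V8}.
  V17's other parents are V5, V6, V11, V13, V16.
MB(V12) = {V1, V3, V5, V6, V7, V8, V9, V11, V13, V14, V15, V16, V17}.
Comparing with the claimed set, V5 is missing.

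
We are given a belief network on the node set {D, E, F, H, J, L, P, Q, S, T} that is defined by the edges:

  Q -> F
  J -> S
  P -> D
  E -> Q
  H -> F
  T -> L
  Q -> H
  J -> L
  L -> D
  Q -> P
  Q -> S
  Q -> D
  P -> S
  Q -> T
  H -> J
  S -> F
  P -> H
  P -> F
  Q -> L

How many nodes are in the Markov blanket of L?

Ch(L) = {D}.
Parents of L: J, Q, T.
Other parents of L's children:
  parents(D) \ {L} = {P, Q}.
MB(L) = {D, J, P, Q, T}, which has 5 nodes.

5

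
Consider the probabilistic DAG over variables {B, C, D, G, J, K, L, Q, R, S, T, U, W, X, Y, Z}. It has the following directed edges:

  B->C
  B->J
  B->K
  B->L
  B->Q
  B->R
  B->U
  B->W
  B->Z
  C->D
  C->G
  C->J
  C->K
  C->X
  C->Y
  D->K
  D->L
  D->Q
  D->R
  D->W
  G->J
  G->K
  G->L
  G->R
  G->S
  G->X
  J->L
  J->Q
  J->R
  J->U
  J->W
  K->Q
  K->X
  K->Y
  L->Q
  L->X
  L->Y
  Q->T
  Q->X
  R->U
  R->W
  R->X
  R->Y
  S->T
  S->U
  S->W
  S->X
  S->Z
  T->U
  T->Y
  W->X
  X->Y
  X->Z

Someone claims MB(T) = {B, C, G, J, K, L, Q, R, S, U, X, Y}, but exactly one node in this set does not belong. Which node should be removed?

Recall MB(v) = parents ∪ children ∪ spouses, where spouses are the other parents of v's children.
T's parents: Q, S.
T's children: U, Y.
Parents of each child, excluding T:
  parents(U) \ {T} = {B, J, R, S}.
  parents(Y) \ {T} = {C, K, L, R, X}.
MB(T) = {B, C, J, K, L, Q, R, S, U, X, Y}.
G is neither a parent, child, nor co-parent of T, so it does not belong.

G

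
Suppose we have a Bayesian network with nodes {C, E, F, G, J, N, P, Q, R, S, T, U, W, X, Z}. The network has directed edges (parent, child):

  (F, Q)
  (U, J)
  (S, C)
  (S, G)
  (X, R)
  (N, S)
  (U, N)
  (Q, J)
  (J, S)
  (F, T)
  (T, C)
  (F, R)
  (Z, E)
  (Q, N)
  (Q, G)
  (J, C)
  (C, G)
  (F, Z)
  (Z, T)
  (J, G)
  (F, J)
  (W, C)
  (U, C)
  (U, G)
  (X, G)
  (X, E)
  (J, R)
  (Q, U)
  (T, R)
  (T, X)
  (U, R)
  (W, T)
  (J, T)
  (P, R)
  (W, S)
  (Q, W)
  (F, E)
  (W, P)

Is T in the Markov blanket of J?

T is a child of J.
So T ∈ MB(J).

Yes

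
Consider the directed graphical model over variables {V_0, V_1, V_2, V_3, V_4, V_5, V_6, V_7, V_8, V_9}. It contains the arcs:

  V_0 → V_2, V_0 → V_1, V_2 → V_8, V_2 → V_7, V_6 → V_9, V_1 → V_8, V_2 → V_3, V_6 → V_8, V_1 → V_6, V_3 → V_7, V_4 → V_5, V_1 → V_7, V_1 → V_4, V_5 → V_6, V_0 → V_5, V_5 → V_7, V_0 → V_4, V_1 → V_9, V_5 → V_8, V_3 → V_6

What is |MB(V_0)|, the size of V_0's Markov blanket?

The Markov blanket of a node is its parents, its children, and the other parents of its children.
V_0's parents: none.
V_0's children: V_1, V_2, V_4, V_5.
Other parents of V_0's children:
  V_1 has no other parent.
  V_2: no additional parents.
  V_4 also has parent V_1.
  V_5 also has parent V_4.
MB(V_0) = {V_1, V_2, V_4, V_5}, which has 4 nodes.

4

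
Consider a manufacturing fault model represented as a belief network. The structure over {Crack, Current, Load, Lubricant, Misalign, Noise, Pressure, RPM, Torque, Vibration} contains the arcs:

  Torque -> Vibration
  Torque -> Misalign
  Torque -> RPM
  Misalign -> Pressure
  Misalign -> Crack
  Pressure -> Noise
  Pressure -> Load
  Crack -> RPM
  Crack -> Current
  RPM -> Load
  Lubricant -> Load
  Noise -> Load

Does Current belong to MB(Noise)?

No

Parents of Noise: Pressure.
Ch(Noise) = {Load}.
Co-parents of Noise (other parents of its children):
  parents(Load) \ {Noise} = {Lubricant, Pressure, RPM}.
MB(Noise) = {Load, Lubricant, Pressure, RPM}; Current is not in this set.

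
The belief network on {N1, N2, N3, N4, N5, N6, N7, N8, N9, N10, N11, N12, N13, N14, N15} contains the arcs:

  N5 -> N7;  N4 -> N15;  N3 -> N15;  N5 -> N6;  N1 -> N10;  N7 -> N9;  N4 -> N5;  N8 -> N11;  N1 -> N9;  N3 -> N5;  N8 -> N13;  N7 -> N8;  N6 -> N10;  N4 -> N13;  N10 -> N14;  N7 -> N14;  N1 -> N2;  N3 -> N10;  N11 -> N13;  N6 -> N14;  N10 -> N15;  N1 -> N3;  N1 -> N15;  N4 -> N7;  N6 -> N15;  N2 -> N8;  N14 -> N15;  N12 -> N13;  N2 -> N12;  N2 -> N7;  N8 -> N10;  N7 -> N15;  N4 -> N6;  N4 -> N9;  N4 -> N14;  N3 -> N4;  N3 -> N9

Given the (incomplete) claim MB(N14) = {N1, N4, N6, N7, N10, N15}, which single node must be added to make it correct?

N3

Parents of N14: N4, N6, N7, N10.
Children of N14: N15.
Other parents of N14's children:
  N15: N1, N3, N4, N6, N7, N10
MB(N14) = {N1, N3, N4, N6, N7, N10, N15}.
Comparing with the claimed set, N3 is missing.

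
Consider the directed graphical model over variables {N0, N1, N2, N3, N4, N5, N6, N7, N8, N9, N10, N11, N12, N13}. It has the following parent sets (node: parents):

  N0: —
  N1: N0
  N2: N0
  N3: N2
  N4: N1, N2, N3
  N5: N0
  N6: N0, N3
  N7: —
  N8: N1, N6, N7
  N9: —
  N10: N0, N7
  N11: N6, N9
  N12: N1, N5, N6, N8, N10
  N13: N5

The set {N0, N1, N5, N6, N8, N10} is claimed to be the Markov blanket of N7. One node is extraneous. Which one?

N5

By definition, MB(N7) is built from N7's parents, N7's children, and the co-parents of N7.
N7 has no parents.
Children of N7: N8, N10.
Other parents of N7's children:
  parents(N8) \ {N7} = {N1, N6}.
  parents(N10) \ {N7} = {N0}.
MB(N7) = {N0, N1, N6, N8, N10}.
N5 is neither a parent, child, nor co-parent of N7, so it does not belong.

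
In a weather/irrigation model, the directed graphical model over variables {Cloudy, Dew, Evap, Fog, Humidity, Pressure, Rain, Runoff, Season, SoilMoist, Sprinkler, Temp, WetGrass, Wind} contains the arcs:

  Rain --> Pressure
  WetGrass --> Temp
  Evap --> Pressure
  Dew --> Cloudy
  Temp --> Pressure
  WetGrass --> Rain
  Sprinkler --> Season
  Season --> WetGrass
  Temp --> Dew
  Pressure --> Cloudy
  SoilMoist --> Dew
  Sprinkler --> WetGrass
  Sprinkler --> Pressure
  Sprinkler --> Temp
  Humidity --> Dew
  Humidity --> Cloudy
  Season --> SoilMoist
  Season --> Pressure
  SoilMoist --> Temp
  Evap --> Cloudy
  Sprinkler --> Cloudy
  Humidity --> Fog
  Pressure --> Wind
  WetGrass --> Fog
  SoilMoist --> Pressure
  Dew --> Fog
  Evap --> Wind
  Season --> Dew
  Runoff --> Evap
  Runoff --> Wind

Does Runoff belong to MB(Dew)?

No

Parents of Dew: Humidity, Season, SoilMoist, Temp.
Children of Dew: Cloudy, Fog.
Other parents of Dew's children:
  Cloudy: Evap, Humidity, Pressure, Sprinkler
  Fog: Humidity, WetGrass
MB(Dew) = {Cloudy, Evap, Fog, Humidity, Pressure, Season, SoilMoist, Sprinkler, Temp, WetGrass}; Runoff is not in this set.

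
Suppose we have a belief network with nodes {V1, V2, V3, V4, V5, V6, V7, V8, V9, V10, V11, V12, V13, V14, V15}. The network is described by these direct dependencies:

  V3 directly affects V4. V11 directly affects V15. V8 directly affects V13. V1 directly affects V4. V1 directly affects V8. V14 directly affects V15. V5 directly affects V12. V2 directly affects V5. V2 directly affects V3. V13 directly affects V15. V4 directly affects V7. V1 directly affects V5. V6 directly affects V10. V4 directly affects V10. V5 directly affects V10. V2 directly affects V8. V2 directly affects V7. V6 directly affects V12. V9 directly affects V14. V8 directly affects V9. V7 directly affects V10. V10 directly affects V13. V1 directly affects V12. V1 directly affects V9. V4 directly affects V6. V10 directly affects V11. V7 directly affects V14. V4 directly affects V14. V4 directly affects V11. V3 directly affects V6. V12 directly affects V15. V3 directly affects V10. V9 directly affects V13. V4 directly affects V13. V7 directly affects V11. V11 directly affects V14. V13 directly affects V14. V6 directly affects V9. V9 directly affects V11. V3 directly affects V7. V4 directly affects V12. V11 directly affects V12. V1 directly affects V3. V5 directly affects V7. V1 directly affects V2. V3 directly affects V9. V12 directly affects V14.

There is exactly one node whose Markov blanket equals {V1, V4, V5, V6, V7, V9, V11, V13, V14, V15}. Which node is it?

The target node must have every member of {V1, V4, V5, V6, V7, V9, V11, V13, V14, V15} as a parent, child, or co-parent, and no others.
Parents of V12: V1, V4, V5, V6, V11; children: V14, V15; co-parents: V4, V7, V9, V11, V13, V14.
These exactly cover the given set, so the node is V12.

V12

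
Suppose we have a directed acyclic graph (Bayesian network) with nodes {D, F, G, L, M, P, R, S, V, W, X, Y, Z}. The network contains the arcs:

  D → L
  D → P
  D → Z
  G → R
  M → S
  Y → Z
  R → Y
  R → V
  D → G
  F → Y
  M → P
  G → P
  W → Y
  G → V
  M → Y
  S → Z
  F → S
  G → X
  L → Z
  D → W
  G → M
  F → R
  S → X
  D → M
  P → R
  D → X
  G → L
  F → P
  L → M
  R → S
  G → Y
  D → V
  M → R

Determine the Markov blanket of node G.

{D, F, L, M, P, R, S, V, W, X, Y}

G's children: L, M, P, R, V, X, Y.
G's parents: D.
Parents of each child, excluding G:
  L: D
  M: D, L
  P: D, F, M
  R: F, M, P
  V: D, R
  X: D, S
  Y: F, M, R, W
MB(G) = {D, F, L, M, P, R, S, V, W, X, Y}.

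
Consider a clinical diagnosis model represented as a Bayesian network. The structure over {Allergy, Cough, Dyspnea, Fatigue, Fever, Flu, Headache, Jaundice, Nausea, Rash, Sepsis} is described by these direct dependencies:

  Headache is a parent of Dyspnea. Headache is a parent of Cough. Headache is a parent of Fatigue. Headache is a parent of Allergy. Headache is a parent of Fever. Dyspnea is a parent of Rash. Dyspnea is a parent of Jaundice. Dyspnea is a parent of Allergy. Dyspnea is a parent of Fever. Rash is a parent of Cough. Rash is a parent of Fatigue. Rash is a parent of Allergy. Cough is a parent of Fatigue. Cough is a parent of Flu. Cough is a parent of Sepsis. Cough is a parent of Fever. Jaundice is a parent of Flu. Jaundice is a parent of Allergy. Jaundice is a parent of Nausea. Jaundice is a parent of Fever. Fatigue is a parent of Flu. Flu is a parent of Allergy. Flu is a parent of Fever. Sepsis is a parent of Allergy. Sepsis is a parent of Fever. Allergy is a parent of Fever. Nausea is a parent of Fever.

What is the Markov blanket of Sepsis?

{Allergy, Cough, Dyspnea, Fever, Flu, Headache, Jaundice, Nausea, Rash}

Recall MB(v) = parents ∪ children ∪ spouses, where spouses are the other parents of v's children.
Sepsis has children Allergy, Fever.
Parents of Sepsis: Cough.
Co-parents of Sepsis (other parents of its children):
  Allergy: Dyspnea, Flu, Headache, Jaundice, Rash
  Fever: Allergy, Cough, Dyspnea, Flu, Headache, Jaundice, Nausea
So the Markov blanket of Sepsis is {Allergy, Cough, Dyspnea, Fever, Flu, Headache, Jaundice, Nausea, Rash}.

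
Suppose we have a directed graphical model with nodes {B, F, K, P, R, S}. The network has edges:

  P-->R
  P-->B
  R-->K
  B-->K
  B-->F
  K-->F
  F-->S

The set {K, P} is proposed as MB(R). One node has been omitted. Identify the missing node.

Recall MB(v) = parents ∪ children ∪ spouses, where spouses are the other parents of v's children.
R has child K.
R's parents: P.
Co-parents of R (other parents of its children):
  K: B
MB(R) = {B, K, P}.
Comparing with the claimed set, B is missing.

B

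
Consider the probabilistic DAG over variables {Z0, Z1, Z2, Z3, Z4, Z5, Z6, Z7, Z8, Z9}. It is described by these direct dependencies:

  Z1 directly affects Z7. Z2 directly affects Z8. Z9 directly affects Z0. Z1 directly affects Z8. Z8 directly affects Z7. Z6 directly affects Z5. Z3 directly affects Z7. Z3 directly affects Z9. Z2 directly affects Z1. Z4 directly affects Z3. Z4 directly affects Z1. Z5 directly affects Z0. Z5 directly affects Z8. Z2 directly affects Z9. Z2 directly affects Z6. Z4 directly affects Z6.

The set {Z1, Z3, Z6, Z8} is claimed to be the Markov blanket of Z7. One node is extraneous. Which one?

By definition, MB(Z7) is built from Z7's parents, Z7's children, and the co-parents of Z7.
Z7 has no children.
Z7 has parents Z1, Z3, Z8.
With no children, Z7 has no spouses; the co-parent set is empty.
MB(Z7) = {Z1, Z3, Z8}.
Z6 is neither a parent, child, nor co-parent of Z7, so it does not belong.

Z6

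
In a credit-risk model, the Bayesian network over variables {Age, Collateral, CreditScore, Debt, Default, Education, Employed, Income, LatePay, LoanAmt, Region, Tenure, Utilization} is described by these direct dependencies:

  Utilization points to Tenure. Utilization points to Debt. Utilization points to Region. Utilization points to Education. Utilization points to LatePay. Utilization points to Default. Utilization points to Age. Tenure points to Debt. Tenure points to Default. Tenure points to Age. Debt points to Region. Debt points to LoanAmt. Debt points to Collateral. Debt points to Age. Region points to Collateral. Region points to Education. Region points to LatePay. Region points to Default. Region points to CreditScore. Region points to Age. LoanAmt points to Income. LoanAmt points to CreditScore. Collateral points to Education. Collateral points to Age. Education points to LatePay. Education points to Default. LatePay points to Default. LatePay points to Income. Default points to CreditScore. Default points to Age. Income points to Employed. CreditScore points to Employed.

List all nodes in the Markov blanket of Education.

{Collateral, Default, LatePay, Region, Tenure, Utilization}

Children of Education: Default, LatePay.
Parents of Education: Collateral, Region, Utilization.
Parents of each child, excluding Education:
  LatePay's other parents are Region, Utilization.
  Default also has parents LatePay, Region, Tenure, Utilization.
Union: {Collateral, Region, Utilization} ∪ {Default, LatePay} ∪ {LatePay, Region, Tenure, Utilization} = {Collateral, Default, LatePay, Region, Tenure, Utilization}.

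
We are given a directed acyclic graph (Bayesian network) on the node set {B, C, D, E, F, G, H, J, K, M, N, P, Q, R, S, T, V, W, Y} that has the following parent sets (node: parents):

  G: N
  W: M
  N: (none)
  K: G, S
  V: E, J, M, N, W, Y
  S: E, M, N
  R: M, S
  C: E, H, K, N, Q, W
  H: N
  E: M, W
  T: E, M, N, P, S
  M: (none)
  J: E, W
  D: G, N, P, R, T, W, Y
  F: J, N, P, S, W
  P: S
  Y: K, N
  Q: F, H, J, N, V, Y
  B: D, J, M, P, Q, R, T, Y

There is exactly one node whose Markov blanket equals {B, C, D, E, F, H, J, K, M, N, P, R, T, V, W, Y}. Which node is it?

Q

The target node must have every member of {B, C, D, E, F, H, J, K, M, N, P, R, T, V, W, Y} as a parent, child, or co-parent, and no others.
Parents of Q: F, H, J, N, V, Y; children: B, C; co-parents: D, E, H, J, K, M, N, P, R, T, W, Y.
These exactly cover the given set, so the node is Q.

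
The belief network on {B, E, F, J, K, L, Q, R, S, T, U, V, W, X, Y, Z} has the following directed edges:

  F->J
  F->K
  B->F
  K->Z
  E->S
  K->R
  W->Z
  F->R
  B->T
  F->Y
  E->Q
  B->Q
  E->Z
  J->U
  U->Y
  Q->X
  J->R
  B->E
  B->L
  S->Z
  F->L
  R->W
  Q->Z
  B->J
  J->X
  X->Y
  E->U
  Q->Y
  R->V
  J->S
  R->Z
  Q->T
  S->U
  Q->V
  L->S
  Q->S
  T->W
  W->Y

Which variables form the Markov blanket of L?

{B, E, F, J, Q, S}

L has child S.
Parents of L: B, F.
Co-parents of L (other parents of its children):
  parents(S) \ {L} = {E, J, Q}.
So the Markov blanket of L is {B, E, F, J, Q, S}.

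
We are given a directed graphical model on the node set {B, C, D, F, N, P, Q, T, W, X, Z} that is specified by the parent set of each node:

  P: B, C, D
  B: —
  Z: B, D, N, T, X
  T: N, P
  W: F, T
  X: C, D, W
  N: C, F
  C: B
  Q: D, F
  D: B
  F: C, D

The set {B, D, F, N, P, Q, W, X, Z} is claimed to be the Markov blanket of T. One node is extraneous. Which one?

A node's Markov blanket = Pa ∪ Ch ∪ (parents of Ch other than the node itself).
T has parents N, P.
Ch(T) = {W, Z}.
Co-parents of T (other parents of its children):
  W: F
  Z: B, D, N, X
MB(T) = {B, D, F, N, P, W, X, Z}.
Q is neither a parent, child, nor co-parent of T, so it does not belong.

Q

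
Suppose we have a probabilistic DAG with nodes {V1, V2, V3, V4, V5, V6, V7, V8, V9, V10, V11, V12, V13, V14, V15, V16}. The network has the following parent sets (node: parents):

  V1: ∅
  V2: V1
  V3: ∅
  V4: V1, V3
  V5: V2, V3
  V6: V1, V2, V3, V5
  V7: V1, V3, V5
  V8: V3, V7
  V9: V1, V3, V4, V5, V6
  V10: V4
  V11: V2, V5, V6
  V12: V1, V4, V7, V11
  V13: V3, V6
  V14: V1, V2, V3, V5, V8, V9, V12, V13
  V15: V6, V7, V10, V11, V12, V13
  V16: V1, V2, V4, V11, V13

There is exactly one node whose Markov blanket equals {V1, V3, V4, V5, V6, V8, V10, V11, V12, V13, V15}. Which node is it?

The target node must have every member of {V1, V3, V4, V5, V6, V8, V10, V11, V12, V13, V15} as a parent, child, or co-parent, and no others.
Parents of V7: V1, V3, V5; children: V8, V12, V15; co-parents: V1, V3, V4, V6, V10, V11, V12, V13.
These exactly cover the given set, so the node is V7.

V7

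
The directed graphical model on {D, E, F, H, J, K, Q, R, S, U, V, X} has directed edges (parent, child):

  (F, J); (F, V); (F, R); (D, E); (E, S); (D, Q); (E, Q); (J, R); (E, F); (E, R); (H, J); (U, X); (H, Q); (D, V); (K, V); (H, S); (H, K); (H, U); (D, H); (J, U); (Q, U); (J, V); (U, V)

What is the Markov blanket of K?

By definition, MB(K) is built from K's parents, K's children, and the co-parents of K.
Pa(K) = {H}.
Ch(K) = {V}.
Co-parents of K (other parents of its children):
  V also has parents D, F, J, U.
Taking the union gives {D, F, H, J, U, V}.

{D, F, H, J, U, V}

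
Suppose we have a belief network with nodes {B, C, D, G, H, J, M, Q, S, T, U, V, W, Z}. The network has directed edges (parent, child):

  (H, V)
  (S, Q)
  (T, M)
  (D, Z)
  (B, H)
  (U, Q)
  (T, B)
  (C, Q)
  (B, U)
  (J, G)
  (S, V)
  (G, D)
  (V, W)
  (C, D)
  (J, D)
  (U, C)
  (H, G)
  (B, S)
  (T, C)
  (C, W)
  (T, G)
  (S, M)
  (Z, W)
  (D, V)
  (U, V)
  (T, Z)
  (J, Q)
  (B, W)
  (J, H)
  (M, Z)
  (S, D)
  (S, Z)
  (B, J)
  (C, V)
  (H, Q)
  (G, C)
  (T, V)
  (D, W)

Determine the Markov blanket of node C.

{B, D, G, H, J, Q, S, T, U, V, W, Z}

By definition, MB(C) is built from C's parents, C's children, and the co-parents of C.
Pa(C) = {G, T, U}.
C's children: D, Q, V, W.
Parents of each child, excluding C:
  Q: H, J, S, U
  D: G, J, S
  V: D, H, S, T, U
  W: B, D, V, Z
Taking the union gives {B, D, G, H, J, Q, S, T, U, V, W, Z}.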